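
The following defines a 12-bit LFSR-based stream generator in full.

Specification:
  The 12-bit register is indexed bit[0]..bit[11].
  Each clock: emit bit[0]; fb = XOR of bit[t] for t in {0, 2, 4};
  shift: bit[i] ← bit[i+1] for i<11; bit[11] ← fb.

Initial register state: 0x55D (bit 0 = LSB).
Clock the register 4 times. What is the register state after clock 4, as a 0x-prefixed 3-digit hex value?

reg_0 = 0x55D
clock 1: out=1, reg = 0xAAE
clock 2: out=0, reg = 0xD57
clock 3: out=1, reg = 0xEAB
clock 4: out=1, reg = 0xF55

0xF55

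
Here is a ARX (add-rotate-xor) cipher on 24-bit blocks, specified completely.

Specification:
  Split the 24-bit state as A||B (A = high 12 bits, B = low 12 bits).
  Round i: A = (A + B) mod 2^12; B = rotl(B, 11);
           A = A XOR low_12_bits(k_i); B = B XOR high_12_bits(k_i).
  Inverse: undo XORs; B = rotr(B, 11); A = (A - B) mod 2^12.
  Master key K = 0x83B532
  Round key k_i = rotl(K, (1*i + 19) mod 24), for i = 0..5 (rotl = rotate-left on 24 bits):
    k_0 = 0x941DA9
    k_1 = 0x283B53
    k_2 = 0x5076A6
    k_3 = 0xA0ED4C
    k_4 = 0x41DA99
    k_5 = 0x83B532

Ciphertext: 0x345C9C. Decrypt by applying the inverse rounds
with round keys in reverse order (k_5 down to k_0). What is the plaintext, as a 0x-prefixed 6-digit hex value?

0x2E7A25

s_0 = ciphertext = 0x345C9C
s_1 = InvRound(s_0, k_5) = 0xD2994E
s_2 = InvRound(s_1, k_4) = 0xD09AA7
s_3 = InvRound(s_2, k_3) = 0xEF3152
s_4 = InvRound(s_3, k_2) = 0xFAB8AA
s_5 = InvRound(s_4, k_1) = 0x0A5453
s_6 = InvRound(s_5, k_0) = 0x2E7A25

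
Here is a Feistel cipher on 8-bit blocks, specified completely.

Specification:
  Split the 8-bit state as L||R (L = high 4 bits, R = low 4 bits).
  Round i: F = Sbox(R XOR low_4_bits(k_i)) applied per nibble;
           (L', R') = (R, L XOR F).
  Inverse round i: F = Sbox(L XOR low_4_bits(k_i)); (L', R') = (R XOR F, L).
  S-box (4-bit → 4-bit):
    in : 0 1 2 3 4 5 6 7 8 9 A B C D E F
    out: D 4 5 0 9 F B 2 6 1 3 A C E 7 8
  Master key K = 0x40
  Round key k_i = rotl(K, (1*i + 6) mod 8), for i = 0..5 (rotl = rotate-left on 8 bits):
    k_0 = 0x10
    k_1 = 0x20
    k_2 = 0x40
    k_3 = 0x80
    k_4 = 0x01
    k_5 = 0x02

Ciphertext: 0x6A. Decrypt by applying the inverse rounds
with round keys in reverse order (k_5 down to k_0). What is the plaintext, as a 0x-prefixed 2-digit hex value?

0x33

s_0 = ciphertext = 0x6A
s_1 = InvRound(s_0, k_5) = 0x36
s_2 = InvRound(s_1, k_4) = 0x33
s_3 = InvRound(s_2, k_3) = 0x33
s_4 = InvRound(s_3, k_2) = 0x33
s_5 = InvRound(s_4, k_1) = 0x33
s_6 = InvRound(s_5, k_0) = 0x33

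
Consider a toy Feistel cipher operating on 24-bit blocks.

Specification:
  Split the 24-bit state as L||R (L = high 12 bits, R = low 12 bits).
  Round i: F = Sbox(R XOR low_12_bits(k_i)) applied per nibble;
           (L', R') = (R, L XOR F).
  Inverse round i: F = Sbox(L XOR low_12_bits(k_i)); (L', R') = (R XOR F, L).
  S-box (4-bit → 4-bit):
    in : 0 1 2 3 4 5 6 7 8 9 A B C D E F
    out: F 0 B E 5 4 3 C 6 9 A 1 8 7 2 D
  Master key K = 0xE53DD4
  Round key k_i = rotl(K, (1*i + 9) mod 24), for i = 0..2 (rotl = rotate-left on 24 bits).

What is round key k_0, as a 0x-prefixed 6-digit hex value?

0x7BA9CA

K = 0xE53DD4
k_0 = rotl(K, (1*0+9) mod 24) = rotl(K, 9) = 0x7BA9CA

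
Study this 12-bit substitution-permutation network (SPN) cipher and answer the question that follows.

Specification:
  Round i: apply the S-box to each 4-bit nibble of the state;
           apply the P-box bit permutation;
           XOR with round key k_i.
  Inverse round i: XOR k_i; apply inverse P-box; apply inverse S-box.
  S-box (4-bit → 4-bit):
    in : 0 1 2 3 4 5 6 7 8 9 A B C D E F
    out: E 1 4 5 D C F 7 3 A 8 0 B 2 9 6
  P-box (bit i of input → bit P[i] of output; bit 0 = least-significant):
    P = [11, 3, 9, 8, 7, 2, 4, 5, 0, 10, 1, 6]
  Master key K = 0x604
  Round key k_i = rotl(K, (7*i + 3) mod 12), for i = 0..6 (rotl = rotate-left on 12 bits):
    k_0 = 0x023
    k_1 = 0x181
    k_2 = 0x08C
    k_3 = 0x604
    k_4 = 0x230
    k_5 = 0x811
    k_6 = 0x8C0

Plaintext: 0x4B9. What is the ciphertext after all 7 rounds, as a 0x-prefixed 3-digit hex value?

0xDCA

s_0 = plaintext = 0x4B9
s_1 = Round(s_0, k_0) = 0x168
s_2 = Round(s_1, k_1) = 0x93C
s_3 = Round(s_2, k_2) = 0xD54
s_4 = Round(s_3, k_3) = 0x934
s_5 = Round(s_4, k_4) = 0xDE0
s_6 = Round(s_5, k_5) = 0xFB9
s_7 = Round(s_6, k_6) = 0xDCA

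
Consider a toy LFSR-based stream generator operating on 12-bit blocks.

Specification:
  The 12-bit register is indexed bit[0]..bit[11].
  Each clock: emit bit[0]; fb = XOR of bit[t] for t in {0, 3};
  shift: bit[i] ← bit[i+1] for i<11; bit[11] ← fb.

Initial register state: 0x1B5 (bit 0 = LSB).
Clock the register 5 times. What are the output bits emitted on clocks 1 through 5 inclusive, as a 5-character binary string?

10101

reg_0 = 0x1B5
clock 1: out=1, reg = 0x8DA
clock 2: out=0, reg = 0xC6D
clock 3: out=1, reg = 0x636
clock 4: out=0, reg = 0x31B
clock 5: out=1, reg = 0x18D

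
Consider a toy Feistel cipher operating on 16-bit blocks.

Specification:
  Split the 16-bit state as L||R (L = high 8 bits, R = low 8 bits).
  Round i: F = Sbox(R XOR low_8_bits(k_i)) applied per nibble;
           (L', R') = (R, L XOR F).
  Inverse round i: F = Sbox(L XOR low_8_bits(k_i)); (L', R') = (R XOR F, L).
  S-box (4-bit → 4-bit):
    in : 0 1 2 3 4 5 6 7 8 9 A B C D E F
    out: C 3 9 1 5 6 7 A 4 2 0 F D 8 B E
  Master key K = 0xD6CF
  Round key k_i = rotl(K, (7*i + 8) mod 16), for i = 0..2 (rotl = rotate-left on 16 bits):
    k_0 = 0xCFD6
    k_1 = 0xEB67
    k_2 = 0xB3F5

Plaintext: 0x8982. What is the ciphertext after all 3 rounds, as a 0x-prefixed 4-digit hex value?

s_0 = plaintext = 0x8982
s_1 = Round(s_0, k_0) = 0x82EC
s_2 = Round(s_1, k_1) = 0xECCD
s_3 = Round(s_2, k_2) = 0xCDF8

0xCDF8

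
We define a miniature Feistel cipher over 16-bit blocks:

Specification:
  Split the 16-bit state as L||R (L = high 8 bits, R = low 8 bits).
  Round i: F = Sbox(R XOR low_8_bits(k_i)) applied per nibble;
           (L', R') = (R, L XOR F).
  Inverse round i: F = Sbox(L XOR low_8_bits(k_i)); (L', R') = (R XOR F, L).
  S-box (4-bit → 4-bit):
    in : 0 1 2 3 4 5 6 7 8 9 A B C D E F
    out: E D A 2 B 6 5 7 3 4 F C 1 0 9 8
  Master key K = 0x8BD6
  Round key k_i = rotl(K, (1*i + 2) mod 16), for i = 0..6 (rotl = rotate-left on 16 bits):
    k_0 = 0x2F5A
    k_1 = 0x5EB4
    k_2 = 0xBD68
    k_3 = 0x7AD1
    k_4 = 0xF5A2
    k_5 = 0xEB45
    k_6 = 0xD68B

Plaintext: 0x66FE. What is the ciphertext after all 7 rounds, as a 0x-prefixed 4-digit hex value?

0xE51E

s_0 = plaintext = 0x66FE
s_1 = Round(s_0, k_0) = 0xFE9D
s_2 = Round(s_1, k_1) = 0x9D5A
s_3 = Round(s_2, k_2) = 0x5AB7
s_4 = Round(s_3, k_3) = 0xB70F
s_5 = Round(s_4, k_4) = 0x0F47
s_6 = Round(s_5, k_5) = 0x47E5
s_7 = Round(s_6, k_6) = 0xE51E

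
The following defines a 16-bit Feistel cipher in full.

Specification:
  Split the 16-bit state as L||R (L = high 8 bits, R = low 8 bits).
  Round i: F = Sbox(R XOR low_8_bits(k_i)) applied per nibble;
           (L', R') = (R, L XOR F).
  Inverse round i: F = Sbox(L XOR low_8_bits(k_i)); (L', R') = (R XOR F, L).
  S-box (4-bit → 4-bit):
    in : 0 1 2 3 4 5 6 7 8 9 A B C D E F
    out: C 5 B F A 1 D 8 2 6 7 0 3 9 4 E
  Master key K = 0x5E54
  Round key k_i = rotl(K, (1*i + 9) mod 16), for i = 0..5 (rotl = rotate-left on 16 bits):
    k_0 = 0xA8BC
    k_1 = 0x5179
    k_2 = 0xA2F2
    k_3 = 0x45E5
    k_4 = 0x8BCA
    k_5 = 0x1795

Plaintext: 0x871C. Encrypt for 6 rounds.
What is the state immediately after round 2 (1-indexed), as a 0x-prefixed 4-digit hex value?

s_0 = plaintext = 0x871C
s_1 = Round(s_0, k_0) = 0x1CFB
s_2 = Round(s_1, k_1) = 0xFB37
s_3 = Round(s_2, k_2) = 0x37CA
s_4 = Round(s_3, k_3) = 0xCA89
s_5 = Round(s_4, k_4) = 0x8965
s_6 = Round(s_5, k_5) = 0x6565

0xFB37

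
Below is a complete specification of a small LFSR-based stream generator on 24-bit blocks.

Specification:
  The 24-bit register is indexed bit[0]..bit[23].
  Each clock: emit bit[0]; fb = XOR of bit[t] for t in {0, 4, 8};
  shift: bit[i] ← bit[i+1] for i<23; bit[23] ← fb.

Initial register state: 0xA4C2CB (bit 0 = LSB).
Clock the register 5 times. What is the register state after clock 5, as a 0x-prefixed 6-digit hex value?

reg_0 = 0xA4C2CB
clock 1: out=1, reg = 0xD26165
clock 2: out=1, reg = 0x6930B2
clock 3: out=0, reg = 0xB49859
clock 4: out=1, reg = 0x5A4C2C
clock 5: out=0, reg = 0x2D2616

0x2D2616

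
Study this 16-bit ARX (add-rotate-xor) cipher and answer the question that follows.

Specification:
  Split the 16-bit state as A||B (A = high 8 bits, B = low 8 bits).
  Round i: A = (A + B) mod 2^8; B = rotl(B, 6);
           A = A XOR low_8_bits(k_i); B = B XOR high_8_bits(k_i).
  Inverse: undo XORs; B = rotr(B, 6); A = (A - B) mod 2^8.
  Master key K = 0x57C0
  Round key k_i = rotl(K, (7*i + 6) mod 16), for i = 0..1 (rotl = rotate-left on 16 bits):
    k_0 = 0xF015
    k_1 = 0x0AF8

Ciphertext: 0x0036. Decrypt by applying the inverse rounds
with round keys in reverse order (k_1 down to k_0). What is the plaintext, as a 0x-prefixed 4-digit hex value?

s_0 = ciphertext = 0x0036
s_1 = InvRound(s_0, k_1) = 0x08F0
s_2 = InvRound(s_1, k_0) = 0x1D00

0x1D00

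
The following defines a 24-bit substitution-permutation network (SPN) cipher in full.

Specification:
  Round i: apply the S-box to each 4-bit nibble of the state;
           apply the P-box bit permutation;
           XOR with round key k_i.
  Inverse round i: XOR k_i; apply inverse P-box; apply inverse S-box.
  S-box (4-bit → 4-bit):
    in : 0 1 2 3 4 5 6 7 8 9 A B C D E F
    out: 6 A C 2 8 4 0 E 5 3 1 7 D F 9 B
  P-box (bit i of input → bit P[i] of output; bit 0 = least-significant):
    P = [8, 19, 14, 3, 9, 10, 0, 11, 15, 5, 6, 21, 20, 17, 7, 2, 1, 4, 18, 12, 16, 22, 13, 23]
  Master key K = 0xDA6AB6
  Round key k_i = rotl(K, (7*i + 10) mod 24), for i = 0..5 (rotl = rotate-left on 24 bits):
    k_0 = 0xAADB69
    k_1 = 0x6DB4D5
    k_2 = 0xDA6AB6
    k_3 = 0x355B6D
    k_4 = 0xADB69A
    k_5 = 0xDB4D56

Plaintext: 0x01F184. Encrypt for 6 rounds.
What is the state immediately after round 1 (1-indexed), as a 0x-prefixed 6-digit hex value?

0xD8E954

s_0 = plaintext = 0x01F184
s_1 = Round(s_0, k_0) = 0xD8E954
s_2 = Round(s_1, k_1) = 0xB814FA
s_3 = Round(s_2, k_2) = 0xBD45B0
s_4 = Round(s_3, k_3) = 0x782D3A
s_5 = Round(s_4, k_4) = 0x49137C
s_6 = Round(s_5, k_5) = 0x590069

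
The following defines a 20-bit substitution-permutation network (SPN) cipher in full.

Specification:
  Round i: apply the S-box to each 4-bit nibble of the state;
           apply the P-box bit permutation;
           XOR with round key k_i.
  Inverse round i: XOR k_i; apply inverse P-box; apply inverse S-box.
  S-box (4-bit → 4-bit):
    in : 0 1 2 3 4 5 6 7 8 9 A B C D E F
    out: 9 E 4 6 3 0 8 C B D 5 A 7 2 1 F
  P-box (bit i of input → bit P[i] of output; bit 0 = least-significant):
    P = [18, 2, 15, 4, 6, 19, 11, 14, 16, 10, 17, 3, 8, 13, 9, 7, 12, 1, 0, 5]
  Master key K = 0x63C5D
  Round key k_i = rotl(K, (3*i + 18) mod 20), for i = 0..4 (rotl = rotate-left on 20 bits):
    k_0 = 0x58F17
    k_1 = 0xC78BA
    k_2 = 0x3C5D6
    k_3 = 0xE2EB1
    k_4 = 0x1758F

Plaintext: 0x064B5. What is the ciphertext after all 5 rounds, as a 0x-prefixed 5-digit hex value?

0xCF375

s_0 = plaintext = 0x064B5
s_1 = Round(s_0, k_0) = 0xCDBB7
s_2 = Round(s_1, k_1) = 0x48CA1
s_3 = Round(s_2, k_2) = 0x07800
s_4 = Round(s_3, k_3) = 0xB7849
s_5 = Round(s_4, k_4) = 0xCF375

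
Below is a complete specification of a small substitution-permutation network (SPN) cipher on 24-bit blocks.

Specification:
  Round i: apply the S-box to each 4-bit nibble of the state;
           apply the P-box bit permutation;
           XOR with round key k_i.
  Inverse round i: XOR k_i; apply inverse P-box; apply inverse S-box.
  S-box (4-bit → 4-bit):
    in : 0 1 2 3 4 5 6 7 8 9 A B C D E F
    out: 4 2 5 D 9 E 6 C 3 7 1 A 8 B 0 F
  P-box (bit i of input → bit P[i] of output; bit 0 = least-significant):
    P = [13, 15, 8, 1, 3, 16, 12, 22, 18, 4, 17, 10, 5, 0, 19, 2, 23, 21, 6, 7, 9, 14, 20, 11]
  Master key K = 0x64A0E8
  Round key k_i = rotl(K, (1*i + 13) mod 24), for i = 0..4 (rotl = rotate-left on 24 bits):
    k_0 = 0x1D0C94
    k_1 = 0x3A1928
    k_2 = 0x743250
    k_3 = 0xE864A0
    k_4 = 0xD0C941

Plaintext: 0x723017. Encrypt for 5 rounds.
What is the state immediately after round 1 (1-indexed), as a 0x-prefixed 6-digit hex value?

s_0 = plaintext = 0x723017
s_1 = Round(s_0, k_0) = 0x8605F2
s_2 = Round(s_1, k_1) = 0x516E70
s_3 = Round(s_2, k_2) = 0x0C6B51
s_4 = Round(s_3, k_3) = 0xB1F031
s_5 = Round(s_4, k_4) = 0xBA116C

0x8605F2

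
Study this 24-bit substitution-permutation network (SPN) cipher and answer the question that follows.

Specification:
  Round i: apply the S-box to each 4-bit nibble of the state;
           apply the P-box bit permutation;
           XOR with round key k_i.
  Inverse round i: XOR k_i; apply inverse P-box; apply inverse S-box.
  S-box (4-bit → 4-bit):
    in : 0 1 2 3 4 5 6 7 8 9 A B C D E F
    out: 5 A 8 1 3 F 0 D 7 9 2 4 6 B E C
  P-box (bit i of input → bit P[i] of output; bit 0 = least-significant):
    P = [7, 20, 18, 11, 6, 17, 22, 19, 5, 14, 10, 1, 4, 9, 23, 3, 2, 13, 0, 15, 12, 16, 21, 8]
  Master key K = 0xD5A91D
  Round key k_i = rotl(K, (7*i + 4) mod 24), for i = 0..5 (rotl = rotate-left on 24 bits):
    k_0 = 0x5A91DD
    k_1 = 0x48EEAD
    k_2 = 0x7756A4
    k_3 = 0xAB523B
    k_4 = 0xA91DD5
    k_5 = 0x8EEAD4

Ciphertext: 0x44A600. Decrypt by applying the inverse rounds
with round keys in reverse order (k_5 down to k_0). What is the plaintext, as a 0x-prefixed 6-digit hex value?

s_0 = ciphertext = 0x44A600
s_1 = InvRound(s_0, k_5) = 0x630C59
s_2 = InvRound(s_1, k_4) = 0x93F6E3
s_3 = InvRound(s_2, k_3) = 0xB19B94
s_4 = InvRound(s_3, k_2) = 0x2208CF
s_5 = InvRound(s_4, k_1) = 0xB1A556
s_6 = InvRound(s_5, k_0) = 0x8CFFE3

0x8CFFE3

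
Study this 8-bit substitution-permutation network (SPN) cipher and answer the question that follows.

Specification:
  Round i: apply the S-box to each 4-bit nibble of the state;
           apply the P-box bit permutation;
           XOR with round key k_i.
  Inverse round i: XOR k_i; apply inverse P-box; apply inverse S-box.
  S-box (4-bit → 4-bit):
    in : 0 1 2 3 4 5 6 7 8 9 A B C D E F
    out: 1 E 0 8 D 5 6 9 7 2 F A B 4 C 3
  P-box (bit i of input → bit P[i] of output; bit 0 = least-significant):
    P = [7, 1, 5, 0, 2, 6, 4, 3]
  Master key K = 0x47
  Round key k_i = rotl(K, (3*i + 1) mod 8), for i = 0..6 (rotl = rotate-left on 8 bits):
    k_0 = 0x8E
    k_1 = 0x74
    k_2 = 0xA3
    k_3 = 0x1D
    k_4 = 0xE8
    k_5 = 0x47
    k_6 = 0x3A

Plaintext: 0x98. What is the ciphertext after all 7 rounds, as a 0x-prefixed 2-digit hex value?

0xFB

s_0 = plaintext = 0x98
s_1 = Round(s_0, k_0) = 0x6C
s_2 = Round(s_1, k_1) = 0xA7
s_3 = Round(s_2, k_2) = 0x7E
s_4 = Round(s_3, k_3) = 0x30
s_5 = Round(s_4, k_4) = 0x60
s_6 = Round(s_5, k_5) = 0x97
s_7 = Round(s_6, k_6) = 0xFB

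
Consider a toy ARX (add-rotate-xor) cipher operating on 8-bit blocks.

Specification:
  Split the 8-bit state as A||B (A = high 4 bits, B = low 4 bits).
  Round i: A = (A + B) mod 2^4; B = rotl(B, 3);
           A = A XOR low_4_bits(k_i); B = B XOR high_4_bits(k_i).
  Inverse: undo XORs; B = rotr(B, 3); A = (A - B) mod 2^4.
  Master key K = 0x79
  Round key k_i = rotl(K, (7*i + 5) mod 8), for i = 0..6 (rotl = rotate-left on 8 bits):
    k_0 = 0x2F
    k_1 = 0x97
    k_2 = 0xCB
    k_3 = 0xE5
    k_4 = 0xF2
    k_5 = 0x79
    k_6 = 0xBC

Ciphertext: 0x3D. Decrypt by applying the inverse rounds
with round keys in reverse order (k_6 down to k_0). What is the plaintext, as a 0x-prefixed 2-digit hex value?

s_0 = ciphertext = 0x3D
s_1 = InvRound(s_0, k_6) = 0x3C
s_2 = InvRound(s_1, k_5) = 0x37
s_3 = InvRound(s_2, k_4) = 0x01
s_4 = InvRound(s_3, k_3) = 0x6F
s_5 = InvRound(s_4, k_2) = 0x76
s_6 = InvRound(s_5, k_1) = 0x1F
s_7 = InvRound(s_6, k_0) = 0x3B

0x3B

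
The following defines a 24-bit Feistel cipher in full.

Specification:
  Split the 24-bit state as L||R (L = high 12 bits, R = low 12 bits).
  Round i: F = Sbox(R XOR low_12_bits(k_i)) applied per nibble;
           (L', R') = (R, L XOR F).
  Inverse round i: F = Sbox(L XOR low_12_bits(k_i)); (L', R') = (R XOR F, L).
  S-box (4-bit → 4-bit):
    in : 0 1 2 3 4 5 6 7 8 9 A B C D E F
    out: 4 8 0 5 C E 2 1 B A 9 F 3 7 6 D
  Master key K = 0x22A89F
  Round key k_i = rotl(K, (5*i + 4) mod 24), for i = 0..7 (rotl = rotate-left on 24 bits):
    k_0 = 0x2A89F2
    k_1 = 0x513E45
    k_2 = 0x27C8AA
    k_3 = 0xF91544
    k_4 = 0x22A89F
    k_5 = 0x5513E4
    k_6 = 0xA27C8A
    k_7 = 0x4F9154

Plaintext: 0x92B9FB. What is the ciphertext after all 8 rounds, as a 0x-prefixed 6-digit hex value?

s_0 = plaintext = 0x92B9FB
s_1 = Round(s_0, k_0) = 0x9FBD61
s_2 = Round(s_1, k_1) = 0xD61CF7
s_3 = Round(s_2, k_2) = 0xCF7186
s_4 = Round(s_3, k_3) = 0x1860C7
s_5 = Round(s_4, k_4) = 0x0C7A6D
s_6 = Round(s_5, k_5) = 0xA6DA7D
s_7 = Round(s_6, k_6) = 0xA7D8BC
s_8 = Round(s_7, k_7) = 0x8BC016

0x8BC016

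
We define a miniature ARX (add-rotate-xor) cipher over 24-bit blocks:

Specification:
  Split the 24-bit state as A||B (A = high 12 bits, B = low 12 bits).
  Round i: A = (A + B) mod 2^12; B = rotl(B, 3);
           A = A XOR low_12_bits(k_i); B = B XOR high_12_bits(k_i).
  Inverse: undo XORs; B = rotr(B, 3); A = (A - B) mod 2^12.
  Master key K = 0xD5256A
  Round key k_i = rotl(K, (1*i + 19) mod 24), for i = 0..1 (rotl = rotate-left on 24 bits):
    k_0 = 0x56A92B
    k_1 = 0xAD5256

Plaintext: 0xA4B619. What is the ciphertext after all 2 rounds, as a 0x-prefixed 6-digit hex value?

s_0 = plaintext = 0xA4B619
s_1 = Round(s_0, k_0) = 0x94F5A1
s_2 = Round(s_1, k_1) = 0xCA67DF

0xCA67DF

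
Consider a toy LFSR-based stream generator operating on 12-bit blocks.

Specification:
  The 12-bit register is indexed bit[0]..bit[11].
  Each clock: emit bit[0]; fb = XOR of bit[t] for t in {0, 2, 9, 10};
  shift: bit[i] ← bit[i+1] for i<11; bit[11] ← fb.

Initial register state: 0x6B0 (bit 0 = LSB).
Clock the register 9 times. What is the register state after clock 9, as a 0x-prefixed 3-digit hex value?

reg_0 = 0x6B0
clock 1: out=0, reg = 0x358
clock 2: out=0, reg = 0x9AC
clock 3: out=0, reg = 0xCD6
clock 4: out=0, reg = 0x66B
clock 5: out=1, reg = 0xB35
clock 6: out=1, reg = 0xD9A
clock 7: out=0, reg = 0xECD
clock 8: out=1, reg = 0x766
clock 9: out=0, reg = 0xBB3

0xBB3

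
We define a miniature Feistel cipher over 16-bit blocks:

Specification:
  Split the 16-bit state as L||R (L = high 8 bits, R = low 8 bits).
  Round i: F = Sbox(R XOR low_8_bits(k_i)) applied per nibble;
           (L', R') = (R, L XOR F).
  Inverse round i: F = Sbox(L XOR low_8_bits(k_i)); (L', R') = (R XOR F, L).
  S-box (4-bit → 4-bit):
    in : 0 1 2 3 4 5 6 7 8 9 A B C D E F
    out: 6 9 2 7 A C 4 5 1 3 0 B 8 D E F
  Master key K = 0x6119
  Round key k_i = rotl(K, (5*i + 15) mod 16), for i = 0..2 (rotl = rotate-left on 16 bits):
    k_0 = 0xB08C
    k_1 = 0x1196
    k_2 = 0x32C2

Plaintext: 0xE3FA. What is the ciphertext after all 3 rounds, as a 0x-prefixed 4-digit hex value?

s_0 = plaintext = 0xE3FA
s_1 = Round(s_0, k_0) = 0xFAB7
s_2 = Round(s_1, k_1) = 0xB7D3
s_3 = Round(s_2, k_2) = 0xD32E

0xD32E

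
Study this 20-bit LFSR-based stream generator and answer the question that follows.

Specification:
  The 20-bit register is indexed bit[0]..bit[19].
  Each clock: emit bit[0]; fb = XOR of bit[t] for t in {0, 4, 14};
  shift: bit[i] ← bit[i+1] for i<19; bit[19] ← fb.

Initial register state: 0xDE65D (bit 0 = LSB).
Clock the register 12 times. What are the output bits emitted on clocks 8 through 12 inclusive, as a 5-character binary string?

00110

reg_0 = 0xDE65D
clock 1: out=1, reg = 0xEF32E
clock 2: out=0, reg = 0xF7997
clock 3: out=1, reg = 0xFBCCB
clock 4: out=1, reg = 0xFDE65
clock 5: out=1, reg = 0x7EF32
clock 6: out=0, reg = 0x3F799
clock 7: out=1, reg = 0x9FBCC
clock 8: out=0, reg = 0xCFDE6
clock 9: out=0, reg = 0xE7EF3
clock 10: out=1, reg = 0xF3F79
clock 11: out=1, reg = 0x79FBC
clock 12: out=0, reg = 0xBCFDE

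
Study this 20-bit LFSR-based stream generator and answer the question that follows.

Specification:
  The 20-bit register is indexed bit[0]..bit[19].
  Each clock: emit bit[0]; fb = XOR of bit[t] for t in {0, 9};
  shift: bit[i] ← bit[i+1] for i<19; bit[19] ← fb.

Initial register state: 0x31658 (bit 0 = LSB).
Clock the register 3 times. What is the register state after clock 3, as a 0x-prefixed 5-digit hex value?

0x662CB

reg_0 = 0x31658
clock 1: out=0, reg = 0x98B2C
clock 2: out=0, reg = 0xCC596
clock 3: out=0, reg = 0x662CB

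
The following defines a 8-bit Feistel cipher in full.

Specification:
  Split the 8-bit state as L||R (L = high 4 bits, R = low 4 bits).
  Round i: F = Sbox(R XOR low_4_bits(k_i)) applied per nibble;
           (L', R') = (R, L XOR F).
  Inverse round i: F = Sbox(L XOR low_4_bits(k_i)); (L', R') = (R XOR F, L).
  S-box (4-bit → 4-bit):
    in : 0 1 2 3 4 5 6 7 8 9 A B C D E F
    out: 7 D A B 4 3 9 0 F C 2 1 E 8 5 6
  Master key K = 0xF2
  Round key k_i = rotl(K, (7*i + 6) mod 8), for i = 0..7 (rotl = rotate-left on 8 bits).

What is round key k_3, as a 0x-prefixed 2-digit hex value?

K = 0xF2
k_0 = rotl(K, (7*0+6) mod 8) = rotl(K, 6) = 0xBC
k_1 = rotl(K, (7*1+6) mod 8) = rotl(K, 5) = 0x5E
k_2 = rotl(K, (7*2+6) mod 8) = rotl(K, 4) = 0x2F
k_3 = rotl(K, (7*3+6) mod 8) = rotl(K, 3) = 0x97

0x97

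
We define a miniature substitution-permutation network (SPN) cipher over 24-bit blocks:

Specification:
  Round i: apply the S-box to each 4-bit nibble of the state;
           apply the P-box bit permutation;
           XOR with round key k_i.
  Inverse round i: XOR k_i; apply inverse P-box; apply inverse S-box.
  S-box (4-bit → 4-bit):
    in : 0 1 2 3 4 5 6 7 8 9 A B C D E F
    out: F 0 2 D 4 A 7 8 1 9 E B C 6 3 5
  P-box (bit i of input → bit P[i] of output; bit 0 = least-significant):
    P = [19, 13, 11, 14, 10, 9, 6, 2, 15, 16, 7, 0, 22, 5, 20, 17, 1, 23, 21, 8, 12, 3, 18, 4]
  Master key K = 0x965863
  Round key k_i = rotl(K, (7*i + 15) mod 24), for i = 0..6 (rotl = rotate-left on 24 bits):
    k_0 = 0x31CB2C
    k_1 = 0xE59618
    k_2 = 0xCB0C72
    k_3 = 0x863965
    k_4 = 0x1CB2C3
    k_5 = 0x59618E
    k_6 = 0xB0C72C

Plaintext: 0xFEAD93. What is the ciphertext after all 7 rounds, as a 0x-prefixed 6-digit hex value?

0x5FF5BE

s_0 = plaintext = 0xFEAD93
s_1 = Round(s_0, k_0) = 0xAE978A
s_2 = Round(s_1, k_1) = 0x23FA03
s_3 = Round(s_2, k_2) = 0xB243BD
s_4 = Round(s_3, k_3) = 0x1687F8
s_5 = Round(s_4, k_4) = 0xF4B680
s_6 = Round(s_5, k_5) = 0x369D2E
s_7 = Round(s_6, k_6) = 0x5FF5BE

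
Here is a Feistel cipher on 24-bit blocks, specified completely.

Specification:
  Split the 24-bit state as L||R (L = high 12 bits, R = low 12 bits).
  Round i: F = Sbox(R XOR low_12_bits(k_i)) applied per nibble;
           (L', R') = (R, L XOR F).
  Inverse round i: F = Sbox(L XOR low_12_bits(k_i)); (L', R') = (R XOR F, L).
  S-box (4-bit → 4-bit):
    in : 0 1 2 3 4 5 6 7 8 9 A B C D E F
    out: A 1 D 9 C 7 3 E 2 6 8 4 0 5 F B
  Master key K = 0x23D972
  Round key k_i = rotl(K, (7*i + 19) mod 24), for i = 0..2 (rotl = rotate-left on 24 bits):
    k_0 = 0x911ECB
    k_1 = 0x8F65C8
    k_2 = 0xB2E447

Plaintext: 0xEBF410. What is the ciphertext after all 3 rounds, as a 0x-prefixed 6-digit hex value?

s_0 = plaintext = 0xEBF410
s_1 = Round(s_0, k_0) = 0x4106EB
s_2 = Round(s_1, k_1) = 0x6EBDC9
s_3 = Round(s_2, k_2) = 0xDC90C4

0xDC90C4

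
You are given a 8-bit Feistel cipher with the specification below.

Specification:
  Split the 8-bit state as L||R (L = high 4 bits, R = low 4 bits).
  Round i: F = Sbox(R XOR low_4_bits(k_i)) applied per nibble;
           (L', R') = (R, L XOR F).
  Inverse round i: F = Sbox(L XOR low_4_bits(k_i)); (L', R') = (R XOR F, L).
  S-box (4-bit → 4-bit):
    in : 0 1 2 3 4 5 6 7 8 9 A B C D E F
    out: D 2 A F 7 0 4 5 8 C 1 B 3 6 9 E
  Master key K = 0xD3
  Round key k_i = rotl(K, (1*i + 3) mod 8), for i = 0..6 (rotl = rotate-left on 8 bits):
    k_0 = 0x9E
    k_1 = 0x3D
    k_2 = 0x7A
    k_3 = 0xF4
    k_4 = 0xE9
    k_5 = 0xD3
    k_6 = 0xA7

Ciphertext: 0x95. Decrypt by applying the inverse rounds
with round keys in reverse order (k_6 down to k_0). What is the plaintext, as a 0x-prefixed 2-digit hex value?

0x51

s_0 = ciphertext = 0x95
s_1 = InvRound(s_0, k_6) = 0xC9
s_2 = InvRound(s_1, k_5) = 0x7C
s_3 = InvRound(s_2, k_4) = 0x57
s_4 = InvRound(s_3, k_3) = 0x55
s_5 = InvRound(s_4, k_2) = 0xB5
s_6 = InvRound(s_5, k_1) = 0x1B
s_7 = InvRound(s_6, k_0) = 0x51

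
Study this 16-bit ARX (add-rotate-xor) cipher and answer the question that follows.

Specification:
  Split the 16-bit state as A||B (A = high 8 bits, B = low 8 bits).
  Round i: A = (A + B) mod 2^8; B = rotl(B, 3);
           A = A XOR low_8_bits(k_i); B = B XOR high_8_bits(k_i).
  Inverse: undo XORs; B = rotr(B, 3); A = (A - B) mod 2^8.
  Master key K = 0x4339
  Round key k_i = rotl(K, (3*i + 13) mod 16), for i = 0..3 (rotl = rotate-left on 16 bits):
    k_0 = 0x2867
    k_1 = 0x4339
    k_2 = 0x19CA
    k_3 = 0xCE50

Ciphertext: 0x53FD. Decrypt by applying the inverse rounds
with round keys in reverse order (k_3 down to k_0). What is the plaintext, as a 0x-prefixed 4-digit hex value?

0x24B7

s_0 = ciphertext = 0x53FD
s_1 = InvRound(s_0, k_3) = 0x9D66
s_2 = InvRound(s_1, k_2) = 0x68EF
s_3 = InvRound(s_2, k_1) = 0xBC95
s_4 = InvRound(s_3, k_0) = 0x24B7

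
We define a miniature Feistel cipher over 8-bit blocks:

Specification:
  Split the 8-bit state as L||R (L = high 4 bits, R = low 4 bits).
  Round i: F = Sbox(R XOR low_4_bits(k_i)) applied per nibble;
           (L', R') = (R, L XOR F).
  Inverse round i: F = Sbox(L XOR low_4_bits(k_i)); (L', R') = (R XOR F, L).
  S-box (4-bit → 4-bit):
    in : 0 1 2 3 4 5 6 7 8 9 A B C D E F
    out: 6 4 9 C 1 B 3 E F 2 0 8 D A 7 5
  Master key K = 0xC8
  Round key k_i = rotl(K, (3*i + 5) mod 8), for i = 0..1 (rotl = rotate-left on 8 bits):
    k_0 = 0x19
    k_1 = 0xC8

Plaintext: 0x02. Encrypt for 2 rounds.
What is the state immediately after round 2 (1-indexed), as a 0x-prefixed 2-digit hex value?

0x84

s_0 = plaintext = 0x02
s_1 = Round(s_0, k_0) = 0x28
s_2 = Round(s_1, k_1) = 0x84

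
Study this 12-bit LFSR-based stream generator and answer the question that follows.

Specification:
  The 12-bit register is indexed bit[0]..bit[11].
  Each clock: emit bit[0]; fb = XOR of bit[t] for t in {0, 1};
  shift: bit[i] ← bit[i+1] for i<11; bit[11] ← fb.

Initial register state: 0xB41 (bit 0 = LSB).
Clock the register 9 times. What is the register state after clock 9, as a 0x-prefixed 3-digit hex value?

0x70D

reg_0 = 0xB41
clock 1: out=1, reg = 0xDA0
clock 2: out=0, reg = 0x6D0
clock 3: out=0, reg = 0x368
clock 4: out=0, reg = 0x1B4
clock 5: out=0, reg = 0x0DA
clock 6: out=0, reg = 0x86D
clock 7: out=1, reg = 0xC36
clock 8: out=0, reg = 0xE1B
clock 9: out=1, reg = 0x70D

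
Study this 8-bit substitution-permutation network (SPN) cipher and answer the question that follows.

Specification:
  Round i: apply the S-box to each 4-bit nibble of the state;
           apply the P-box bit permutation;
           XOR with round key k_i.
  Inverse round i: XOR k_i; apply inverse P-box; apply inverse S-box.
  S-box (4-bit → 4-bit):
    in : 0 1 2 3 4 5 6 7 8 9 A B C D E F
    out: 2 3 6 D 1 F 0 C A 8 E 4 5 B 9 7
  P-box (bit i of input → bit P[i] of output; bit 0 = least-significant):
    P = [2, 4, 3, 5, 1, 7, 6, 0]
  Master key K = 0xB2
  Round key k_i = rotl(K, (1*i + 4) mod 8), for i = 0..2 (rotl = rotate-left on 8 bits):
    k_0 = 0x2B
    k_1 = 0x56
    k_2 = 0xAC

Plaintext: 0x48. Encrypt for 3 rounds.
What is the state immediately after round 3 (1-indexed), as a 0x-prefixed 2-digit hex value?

0x6A

s_0 = plaintext = 0x48
s_1 = Round(s_0, k_0) = 0x19
s_2 = Round(s_1, k_1) = 0xF4
s_3 = Round(s_2, k_2) = 0x6A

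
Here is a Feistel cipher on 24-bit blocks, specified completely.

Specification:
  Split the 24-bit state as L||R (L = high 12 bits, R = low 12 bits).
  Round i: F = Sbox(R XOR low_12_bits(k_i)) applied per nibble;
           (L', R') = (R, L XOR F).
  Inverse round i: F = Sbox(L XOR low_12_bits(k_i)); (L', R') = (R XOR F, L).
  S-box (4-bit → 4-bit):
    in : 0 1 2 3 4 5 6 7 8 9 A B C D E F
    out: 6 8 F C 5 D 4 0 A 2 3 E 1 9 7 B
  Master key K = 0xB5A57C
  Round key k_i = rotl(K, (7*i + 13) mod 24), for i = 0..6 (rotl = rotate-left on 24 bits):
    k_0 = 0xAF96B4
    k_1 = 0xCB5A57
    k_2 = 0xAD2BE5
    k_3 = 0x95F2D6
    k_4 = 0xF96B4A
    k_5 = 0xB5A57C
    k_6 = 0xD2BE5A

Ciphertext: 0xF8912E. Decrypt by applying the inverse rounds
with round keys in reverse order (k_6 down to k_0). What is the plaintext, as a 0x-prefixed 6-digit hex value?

0x6A7E67

s_0 = ciphertext = 0xF8912E
s_1 = InvRound(s_0, k_6) = 0x9B2F89
s_2 = InvRound(s_1, k_5) = 0xE9E9B2
s_3 = InvRound(s_2, k_4) = 0x427E9E
s_4 = InvRound(s_3, k_3) = 0xA26427
s_5 = InvRound(s_4, k_2) = 0xC3BA26
s_6 = InvRound(s_5, k_1) = 0xE67C3B
s_7 = InvRound(s_6, k_0) = 0x6A7E67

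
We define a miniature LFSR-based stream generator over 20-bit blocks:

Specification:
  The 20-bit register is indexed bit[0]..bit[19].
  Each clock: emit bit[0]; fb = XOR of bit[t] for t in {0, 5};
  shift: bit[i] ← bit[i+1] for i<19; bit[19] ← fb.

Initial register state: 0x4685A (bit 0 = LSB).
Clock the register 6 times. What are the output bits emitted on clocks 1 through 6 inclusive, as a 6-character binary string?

reg_0 = 0x4685A
clock 1: out=0, reg = 0x2342D
clock 2: out=1, reg = 0x11A16
clock 3: out=0, reg = 0x08D0B
clock 4: out=1, reg = 0x84685
clock 5: out=1, reg = 0xC2342
clock 6: out=0, reg = 0x611A1

010110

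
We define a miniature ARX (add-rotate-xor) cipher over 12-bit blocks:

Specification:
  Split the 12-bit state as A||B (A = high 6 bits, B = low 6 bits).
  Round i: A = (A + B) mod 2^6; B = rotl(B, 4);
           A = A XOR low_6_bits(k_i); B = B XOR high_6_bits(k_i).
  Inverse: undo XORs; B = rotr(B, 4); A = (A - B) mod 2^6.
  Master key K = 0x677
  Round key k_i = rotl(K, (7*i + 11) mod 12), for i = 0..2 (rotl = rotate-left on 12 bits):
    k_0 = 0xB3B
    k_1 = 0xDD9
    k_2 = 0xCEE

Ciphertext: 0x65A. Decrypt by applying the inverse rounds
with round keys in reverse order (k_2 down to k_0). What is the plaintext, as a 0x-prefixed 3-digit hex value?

s_0 = ciphertext = 0x65A
s_1 = InvRound(s_0, k_2) = 0x466
s_2 = InvRound(s_1, k_1) = 0x0C5
s_3 = InvRound(s_2, k_0) = 0x4A6

0x4A6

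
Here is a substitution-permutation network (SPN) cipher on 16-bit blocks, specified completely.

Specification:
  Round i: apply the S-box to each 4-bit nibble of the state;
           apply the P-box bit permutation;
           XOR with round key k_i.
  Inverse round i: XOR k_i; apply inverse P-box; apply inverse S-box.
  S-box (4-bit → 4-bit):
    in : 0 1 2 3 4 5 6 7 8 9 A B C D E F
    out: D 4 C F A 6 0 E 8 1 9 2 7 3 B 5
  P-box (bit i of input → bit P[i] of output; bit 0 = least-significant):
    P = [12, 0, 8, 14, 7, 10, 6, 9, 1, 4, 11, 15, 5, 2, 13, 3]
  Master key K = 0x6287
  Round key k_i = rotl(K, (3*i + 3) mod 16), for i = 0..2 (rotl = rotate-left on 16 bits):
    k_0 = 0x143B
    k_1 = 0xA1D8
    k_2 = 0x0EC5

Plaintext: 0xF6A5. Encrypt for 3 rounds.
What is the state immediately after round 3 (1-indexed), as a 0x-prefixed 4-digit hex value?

0x6EC2

s_0 = plaintext = 0xF6A5
s_1 = Round(s_0, k_0) = 0x379A
s_2 = Round(s_1, k_1) = 0x5964
s_3 = Round(s_2, k_2) = 0x6EC2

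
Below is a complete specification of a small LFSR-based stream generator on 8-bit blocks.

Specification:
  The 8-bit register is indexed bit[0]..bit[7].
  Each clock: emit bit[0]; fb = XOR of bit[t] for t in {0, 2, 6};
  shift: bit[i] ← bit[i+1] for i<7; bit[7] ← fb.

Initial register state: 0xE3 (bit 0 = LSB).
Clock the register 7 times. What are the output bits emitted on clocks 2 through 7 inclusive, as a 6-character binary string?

100011

reg_0 = 0xE3
clock 1: out=1, reg = 0x71
clock 2: out=1, reg = 0x38
clock 3: out=0, reg = 0x1C
clock 4: out=0, reg = 0x8E
clock 5: out=0, reg = 0xC7
clock 6: out=1, reg = 0xE3
clock 7: out=1, reg = 0x71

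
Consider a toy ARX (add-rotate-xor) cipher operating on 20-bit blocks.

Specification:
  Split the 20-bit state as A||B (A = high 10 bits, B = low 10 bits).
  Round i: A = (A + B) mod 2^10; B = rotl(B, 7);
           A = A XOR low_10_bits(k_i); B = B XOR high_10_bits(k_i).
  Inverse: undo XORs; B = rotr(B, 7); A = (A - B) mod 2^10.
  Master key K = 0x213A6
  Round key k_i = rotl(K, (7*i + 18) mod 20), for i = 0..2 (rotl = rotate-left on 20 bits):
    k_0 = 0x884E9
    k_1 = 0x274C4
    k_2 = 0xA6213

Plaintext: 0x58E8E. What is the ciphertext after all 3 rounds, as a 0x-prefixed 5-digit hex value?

0xBB30E

s_0 = plaintext = 0x58E8E
s_1 = Round(s_0, k_0) = 0xC6170
s_2 = Round(s_1, k_1) = 0x130B3
s_3 = Round(s_2, k_2) = 0xBB30E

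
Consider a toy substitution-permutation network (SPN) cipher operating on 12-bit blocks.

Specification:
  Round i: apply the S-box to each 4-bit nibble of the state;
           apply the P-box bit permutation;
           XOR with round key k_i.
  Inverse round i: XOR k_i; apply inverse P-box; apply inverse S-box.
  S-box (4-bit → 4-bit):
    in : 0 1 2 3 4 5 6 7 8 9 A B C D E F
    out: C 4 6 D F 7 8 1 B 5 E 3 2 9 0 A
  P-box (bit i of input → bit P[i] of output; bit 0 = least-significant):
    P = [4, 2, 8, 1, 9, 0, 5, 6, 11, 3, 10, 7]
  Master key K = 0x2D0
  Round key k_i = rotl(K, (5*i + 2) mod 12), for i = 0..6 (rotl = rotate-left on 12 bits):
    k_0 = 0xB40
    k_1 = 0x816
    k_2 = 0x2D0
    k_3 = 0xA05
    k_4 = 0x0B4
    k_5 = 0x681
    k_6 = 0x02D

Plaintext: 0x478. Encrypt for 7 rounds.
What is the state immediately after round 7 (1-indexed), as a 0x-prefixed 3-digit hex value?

s_0 = plaintext = 0x478
s_1 = Round(s_0, k_0) = 0x5DE
s_2 = Round(s_1, k_1) = 0x65E
s_3 = Round(s_2, k_2) = 0x071
s_4 = Round(s_3, k_3) = 0xD85
s_5 = Round(s_4, k_4) = 0xB61
s_6 = Round(s_5, k_5) = 0xFC9
s_7 = Round(s_6, k_6) = 0x1B4

0x1B4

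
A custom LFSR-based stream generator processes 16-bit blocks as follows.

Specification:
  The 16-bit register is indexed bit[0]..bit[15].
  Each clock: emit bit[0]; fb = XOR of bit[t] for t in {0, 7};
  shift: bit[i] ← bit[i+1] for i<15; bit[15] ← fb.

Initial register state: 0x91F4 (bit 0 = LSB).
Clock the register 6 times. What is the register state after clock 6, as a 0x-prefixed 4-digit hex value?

0x5E47

reg_0 = 0x91F4
clock 1: out=0, reg = 0xC8FA
clock 2: out=0, reg = 0xE47D
clock 3: out=1, reg = 0xF23E
clock 4: out=0, reg = 0x791F
clock 5: out=1, reg = 0xBC8F
clock 6: out=1, reg = 0x5E47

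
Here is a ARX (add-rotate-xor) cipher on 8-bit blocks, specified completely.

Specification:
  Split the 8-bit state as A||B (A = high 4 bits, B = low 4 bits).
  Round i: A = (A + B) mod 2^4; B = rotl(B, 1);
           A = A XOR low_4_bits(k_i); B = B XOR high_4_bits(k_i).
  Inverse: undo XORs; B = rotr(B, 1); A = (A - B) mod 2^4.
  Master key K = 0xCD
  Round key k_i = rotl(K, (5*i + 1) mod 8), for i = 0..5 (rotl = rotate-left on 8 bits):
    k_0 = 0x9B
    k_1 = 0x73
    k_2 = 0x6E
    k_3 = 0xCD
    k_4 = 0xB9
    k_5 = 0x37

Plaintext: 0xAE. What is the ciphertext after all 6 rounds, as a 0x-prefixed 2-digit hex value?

0x0B

s_0 = plaintext = 0xAE
s_1 = Round(s_0, k_0) = 0x34
s_2 = Round(s_1, k_1) = 0x4F
s_3 = Round(s_2, k_2) = 0xD9
s_4 = Round(s_3, k_3) = 0xBF
s_5 = Round(s_4, k_4) = 0x34
s_6 = Round(s_5, k_5) = 0x0B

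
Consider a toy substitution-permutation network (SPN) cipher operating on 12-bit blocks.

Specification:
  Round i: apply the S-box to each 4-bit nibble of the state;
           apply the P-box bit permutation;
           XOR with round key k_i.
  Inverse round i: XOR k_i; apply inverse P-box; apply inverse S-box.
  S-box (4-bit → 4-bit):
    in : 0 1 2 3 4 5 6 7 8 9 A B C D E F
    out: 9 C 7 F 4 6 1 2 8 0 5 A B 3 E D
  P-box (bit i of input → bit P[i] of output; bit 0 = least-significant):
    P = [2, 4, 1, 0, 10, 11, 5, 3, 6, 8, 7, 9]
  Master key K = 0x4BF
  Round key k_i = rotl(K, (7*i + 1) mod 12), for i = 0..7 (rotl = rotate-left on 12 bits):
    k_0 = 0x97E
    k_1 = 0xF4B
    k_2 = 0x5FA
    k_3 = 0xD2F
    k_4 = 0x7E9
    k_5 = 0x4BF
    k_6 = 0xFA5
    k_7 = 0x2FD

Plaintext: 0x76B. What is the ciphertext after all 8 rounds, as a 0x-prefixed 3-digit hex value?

0xB69

s_0 = plaintext = 0x76B
s_1 = Round(s_0, k_0) = 0xC6F
s_2 = Round(s_1, k_1) = 0x80C
s_3 = Round(s_2, k_2) = 0x3E7
s_4 = Round(s_3, k_3) = 0x6D7
s_5 = Round(s_4, k_4) = 0xBB9
s_6 = Round(s_5, k_5) = 0xFB7
s_7 = Round(s_6, k_6) = 0x57D
s_8 = Round(s_7, k_7) = 0xB69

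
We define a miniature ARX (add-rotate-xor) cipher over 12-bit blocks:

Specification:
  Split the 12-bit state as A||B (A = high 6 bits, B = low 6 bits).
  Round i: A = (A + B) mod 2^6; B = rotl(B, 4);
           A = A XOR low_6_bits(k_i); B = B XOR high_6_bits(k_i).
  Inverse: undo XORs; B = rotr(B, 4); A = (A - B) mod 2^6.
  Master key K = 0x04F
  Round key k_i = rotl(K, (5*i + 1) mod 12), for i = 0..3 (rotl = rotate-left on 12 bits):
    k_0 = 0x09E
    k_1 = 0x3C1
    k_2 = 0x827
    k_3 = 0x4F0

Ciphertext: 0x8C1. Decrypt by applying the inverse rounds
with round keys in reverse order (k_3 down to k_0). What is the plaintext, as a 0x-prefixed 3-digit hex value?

0xB12

s_0 = ciphertext = 0x8C1
s_1 = InvRound(s_0, k_3) = 0x289
s_2 = InvRound(s_1, k_2) = 0x1E6
s_3 = InvRound(s_2, k_1) = 0x826
s_4 = InvRound(s_3, k_0) = 0xB12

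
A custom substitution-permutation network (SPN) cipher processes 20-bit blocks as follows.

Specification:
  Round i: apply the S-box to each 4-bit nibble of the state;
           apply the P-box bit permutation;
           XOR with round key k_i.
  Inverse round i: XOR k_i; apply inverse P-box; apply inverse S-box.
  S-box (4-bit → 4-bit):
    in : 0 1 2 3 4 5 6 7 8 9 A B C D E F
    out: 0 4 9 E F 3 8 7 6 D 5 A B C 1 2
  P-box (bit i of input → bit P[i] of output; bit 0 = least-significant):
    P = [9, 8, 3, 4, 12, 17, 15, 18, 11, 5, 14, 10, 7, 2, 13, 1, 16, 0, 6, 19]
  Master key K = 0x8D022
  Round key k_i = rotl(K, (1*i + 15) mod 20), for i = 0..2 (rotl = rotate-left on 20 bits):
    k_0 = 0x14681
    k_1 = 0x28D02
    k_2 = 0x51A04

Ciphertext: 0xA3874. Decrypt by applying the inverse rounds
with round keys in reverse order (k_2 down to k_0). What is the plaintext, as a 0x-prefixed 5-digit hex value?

s_0 = ciphertext = 0xA3874
s_1 = InvRound(s_0, k_2) = 0x91FB2
s_2 = InvRound(s_1, k_1) = 0x2EF72
s_3 = InvRound(s_2, k_0) = 0x7958B

0x7958B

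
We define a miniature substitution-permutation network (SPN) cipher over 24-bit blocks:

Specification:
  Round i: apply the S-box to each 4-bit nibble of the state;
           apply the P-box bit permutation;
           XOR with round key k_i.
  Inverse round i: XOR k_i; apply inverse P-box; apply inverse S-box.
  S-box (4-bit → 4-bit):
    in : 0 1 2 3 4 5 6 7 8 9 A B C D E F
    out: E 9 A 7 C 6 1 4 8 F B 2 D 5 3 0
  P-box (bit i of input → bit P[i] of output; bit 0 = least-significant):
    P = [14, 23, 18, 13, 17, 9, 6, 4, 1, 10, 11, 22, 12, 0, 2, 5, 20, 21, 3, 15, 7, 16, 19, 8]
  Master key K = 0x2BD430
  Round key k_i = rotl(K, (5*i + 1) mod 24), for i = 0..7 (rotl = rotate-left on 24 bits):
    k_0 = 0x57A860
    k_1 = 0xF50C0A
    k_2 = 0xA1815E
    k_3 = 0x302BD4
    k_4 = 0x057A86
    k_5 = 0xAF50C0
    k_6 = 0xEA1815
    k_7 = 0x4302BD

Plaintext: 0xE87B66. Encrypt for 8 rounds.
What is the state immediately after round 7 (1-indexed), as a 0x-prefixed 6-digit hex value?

0x4C607B

s_0 = plaintext = 0xE87B66
s_1 = Round(s_0, k_0) = 0x546CE4
s_2 = Round(s_1, k_1) = 0xBAB600
s_3 = Round(s_2, k_2) = 0x14230D
s_4 = Round(s_3, k_3) = 0x34E42F
s_5 = Round(s_4, k_4) = 0x4CE01F
s_6 = Round(s_5, k_5) = 0xF5CDD9
s_7 = Round(s_6, k_6) = 0x4C607B
s_8 = Round(s_7, k_7) = 0x9B9FF5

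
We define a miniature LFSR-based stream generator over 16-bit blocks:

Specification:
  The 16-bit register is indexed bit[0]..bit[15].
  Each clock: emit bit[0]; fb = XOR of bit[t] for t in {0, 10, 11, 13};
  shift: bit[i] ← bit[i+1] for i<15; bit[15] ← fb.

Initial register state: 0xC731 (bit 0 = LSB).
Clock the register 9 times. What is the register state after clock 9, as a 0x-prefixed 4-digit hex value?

reg_0 = 0xC731
clock 1: out=1, reg = 0x6398
clock 2: out=0, reg = 0xB1CC
clock 3: out=0, reg = 0xD8E6
clock 4: out=0, reg = 0xEC73
clock 5: out=1, reg = 0x7639
clock 6: out=1, reg = 0xBB1C
clock 7: out=0, reg = 0x5D8E
clock 8: out=0, reg = 0x2EC7
clock 9: out=1, reg = 0x1763

0x1763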